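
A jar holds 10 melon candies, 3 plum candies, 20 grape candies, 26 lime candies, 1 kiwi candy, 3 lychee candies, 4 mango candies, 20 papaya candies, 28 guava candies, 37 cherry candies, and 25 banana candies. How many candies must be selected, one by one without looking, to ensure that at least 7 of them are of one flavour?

54

Pigeonhole: put each drawn candy into a box by flavour. The largest draw with every box below 7 takes min(count, 6) from each flavour; flavours with fewer than 6 contribute all they have.
Σ min(cᵢ, 6) = 6 + 3 + 6 + 6 + 1 + 3 + 4 + 6 + 6 + 6 + 6 = 53.
Draw number 53 + 1 = 54 must push one box to 7.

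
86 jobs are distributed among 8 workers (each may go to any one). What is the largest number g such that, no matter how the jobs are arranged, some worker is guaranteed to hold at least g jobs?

11

By the pigeonhole principle, the 8 workers are the holes and the 86 jobs are the pigeons.
If every worker held at most 10 jobs, the total would be at most 8 × 10 = 80, which is less than 86.
So some worker holds at least ⌈86/8⌉ = 11 jobs.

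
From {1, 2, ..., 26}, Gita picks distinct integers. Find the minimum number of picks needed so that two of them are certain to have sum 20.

18

Group the elements by complementary pair {x, 20−x}: {1,19}, {2,18}, {3,17}, …, giving 9 two-element pairs, the single value 10 (it cannot pair with itself since the integers are distinct), and 7 integers whose partner 20−x falls outside [1,26].
By the pigeonhole principle, treating each of those 17 groups as a pigeonhole, one can pick one integer per group — 17 integers — with no two summing to 20.
The 18th integer lands in an occupied pair, forcing a sum of 20.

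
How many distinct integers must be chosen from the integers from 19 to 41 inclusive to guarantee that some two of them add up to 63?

Group the elements by complementary pair {x, 63−x}: {22,41}, {23,40}, {24,39}, …, giving 10 two-element pairs and 3 integers whose partner 63−x falls outside [19,41].
By the pigeonhole principle, treating each of those 13 groups as a pigeonhole, one can pick one integer per group — 13 integers — with no two summing to 63.
The 14th integer lands in an occupied pair, forcing a sum of 63.

14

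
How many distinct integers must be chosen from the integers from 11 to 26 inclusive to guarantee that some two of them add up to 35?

Two chosen integers sum to 35 exactly when both halves of some pair {x, 35−x} with 11 ≤ x ≤ 35−x ≤ 24 are chosen — 7 such pairs.
The remaining 2 elements (those with no distinct partner in range) can never complete a 35-sum, so the worst case takes all of them and one from each pair: 2 + 7 = 9.
By pigeonhole, the 10th integer has to be the second member of some pair, so 9 + 1 = 10.

10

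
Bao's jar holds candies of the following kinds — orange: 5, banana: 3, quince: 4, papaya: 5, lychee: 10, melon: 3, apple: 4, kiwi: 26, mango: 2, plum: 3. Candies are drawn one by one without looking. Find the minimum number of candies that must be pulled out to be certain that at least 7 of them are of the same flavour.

42

By pigeonhole, the 10 flavours are the holes; the candies drawn are the pigeons.
To avoid 7 of any one flavour, the worst case takes at most 6 of each flavour, or every candy of a flavour that has fewer than 6.
That gives 5 + 3 + 4 + 5 + 6 + 3 + 4 + 6 + 2 + 3 = 41 candies with no flavour reaching 7.
The next candy forces some flavour to 7, so 41 + 1 = 42.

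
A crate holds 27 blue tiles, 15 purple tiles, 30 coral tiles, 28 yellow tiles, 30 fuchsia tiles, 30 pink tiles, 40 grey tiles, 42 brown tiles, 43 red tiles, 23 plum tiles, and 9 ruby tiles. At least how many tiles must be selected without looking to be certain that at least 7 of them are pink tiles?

294

In the worst case for collecting pink tiles, every non-pink tile comes out first.
There are 27 + 15 + 30 + 28 + 30 + 40 + 42 + 43 + 23 + 9 = 287 non-pink tiles altogether.
After those, each further tile must be pink, so 287 + 7 = 294 draws guarantee 7 pink tiles.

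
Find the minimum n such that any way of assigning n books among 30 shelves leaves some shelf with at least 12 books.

331

With 330 books one could put exactly 11 in each of the 30 shelves, and no shelf would reach 12.
One more book must land in a shelf that already has 11, giving it 12.
So 30 × 11 + 1 = 331 books are required.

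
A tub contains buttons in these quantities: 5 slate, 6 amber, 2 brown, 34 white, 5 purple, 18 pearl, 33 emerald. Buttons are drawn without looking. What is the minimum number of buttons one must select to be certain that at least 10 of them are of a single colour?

An adversary could hand out at most 9 buttons per colour (4 colours run out sooner): 5 + 6 + 2 + 9 + 5 + 9 + 9 = 45 buttons and still no colour has 10.
By the pigeonhole principle, one more button lands in a colour already at 9, so 46 draws are enough and 45 are not.

46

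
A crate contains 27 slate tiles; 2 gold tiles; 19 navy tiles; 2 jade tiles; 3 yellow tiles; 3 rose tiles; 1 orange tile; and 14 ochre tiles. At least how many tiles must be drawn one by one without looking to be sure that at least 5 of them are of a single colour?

The 8 colours are the holes; the tiles drawn are the pigeons.
To avoid 5 of any one colour, the worst case takes at most 4 of each colour, or every tile of a colour that has fewer than 4.
That gives 4 + 2 + 4 + 2 + 3 + 3 + 1 + 4 = 23 tiles with no colour reaching 5.
The next tile forces some colour to 5, so 23 + 1 = 24.

24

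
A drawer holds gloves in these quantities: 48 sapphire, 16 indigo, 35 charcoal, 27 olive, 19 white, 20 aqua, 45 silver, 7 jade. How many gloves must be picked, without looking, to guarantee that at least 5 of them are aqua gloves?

In the worst case for collecting aqua gloves, every non-aqua glove comes out first.
There are 48 + 16 + 35 + 27 + 19 + 45 + 7 = 197 non-aqua gloves altogether.
After those, each further glove must be aqua, so 197 + 5 = 202 draws guarantee 5 aqua gloves.

202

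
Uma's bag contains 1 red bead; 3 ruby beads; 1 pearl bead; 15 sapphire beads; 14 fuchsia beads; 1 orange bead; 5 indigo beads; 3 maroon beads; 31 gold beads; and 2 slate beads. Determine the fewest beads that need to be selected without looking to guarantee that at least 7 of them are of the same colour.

35

An adversary could hand out at most 6 beads per colour (7 colours run out sooner): 1 + 3 + 1 + 6 + 6 + 1 + 5 + 3 + 6 + 2 = 34 beads and still no colour has 7.
By the pigeonhole principle, one more bead lands in a colour already at 6, so 35 draws are enough and 34 are not.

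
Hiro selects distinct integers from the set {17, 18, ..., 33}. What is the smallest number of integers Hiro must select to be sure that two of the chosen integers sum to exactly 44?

A set avoiding the sum 44 can contain at most one of each pair {x, 44−x}, plus the 7 elements whose complement lies outside the range or equal to its own complement.
The integers 22, …, 33 (12 of them) are such a set: any two sum to at least 22+23 = 45 > 44.
By the pigeonhole principle, any 13th integer completes one of the 5 pairs, so 13 choices force a sum of 44.

13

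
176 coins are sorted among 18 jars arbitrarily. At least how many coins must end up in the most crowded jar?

10

By pigeonhole, the 18 jars are the holes and the 176 coins are the pigeons.
If every jar held at most 9 coins, the total would be at most 18 × 9 = 162, which is less than 176.
So some jar holds at least ⌈176/18⌉ = 10 coins.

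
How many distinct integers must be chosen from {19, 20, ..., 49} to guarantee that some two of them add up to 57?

22

Two chosen integers sum to 57 exactly when both halves of some pair {x, 57−x} with 19 ≤ x ≤ 57−x ≤ 38 are chosen — 10 such pairs.
The remaining 11 elements (those with no distinct partner in range) can never complete a 57-sum, so the worst case takes all of them and one from each pair: 11 + 10 = 21.
By pigeonhole, the 22nd integer has to be the second member of some pair, so 21 + 1 = 22.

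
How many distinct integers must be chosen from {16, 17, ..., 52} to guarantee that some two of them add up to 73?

22

A set avoiding the sum 73 can contain at most one of each pair {x, 73−x}, plus the 5 elements whose complement lies outside the range.
The integers 16, …, 36 (21 of them) are such a set: any two sum to at least 16+17 = 33 and at most 35+36 = 71 < 73.
Any 22nd integer completes one of the 16 pairs, so 22 choices force a sum of 73.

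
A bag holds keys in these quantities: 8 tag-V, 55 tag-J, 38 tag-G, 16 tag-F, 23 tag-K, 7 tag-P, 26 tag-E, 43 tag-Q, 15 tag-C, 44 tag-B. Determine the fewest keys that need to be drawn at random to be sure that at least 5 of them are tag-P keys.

273

In the worst case for collecting tag-P keys, every non-tag-P key comes out first.
There are 8 + 55 + 38 + 16 + 23 + 26 + 43 + 15 + 44 = 268 non-tag-P keys altogether.
After those, each further key must be tag-P, so 268 + 5 = 273 draws guarantee 5 tag-P keys.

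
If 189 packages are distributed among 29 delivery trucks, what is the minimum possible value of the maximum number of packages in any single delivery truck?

7

Pigeonhole: the 29 delivery trucks are the holes and the 189 packages are the pigeons.
If every delivery truck held at most 6 packages, the total would be at most 29 × 6 = 174, which is less than 189.
So some delivery truck holds at least ⌈189/29⌉ = 7 packages.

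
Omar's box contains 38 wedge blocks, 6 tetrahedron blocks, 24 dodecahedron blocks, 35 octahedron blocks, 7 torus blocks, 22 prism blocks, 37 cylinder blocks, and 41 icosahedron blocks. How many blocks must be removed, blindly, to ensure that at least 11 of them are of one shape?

An adversary could hand out at most 10 blocks per shape (tetrahedron, torus run out sooner): 10 + 6 + 10 + 10 + 7 + 10 + 10 + 10 = 73 blocks and still no shape has 11.
By the pigeonhole principle, one more block lands in a shape already at 10, so 74 draws are enough and 73 are not.

74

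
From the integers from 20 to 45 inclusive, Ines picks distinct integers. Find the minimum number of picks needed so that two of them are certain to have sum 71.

Two chosen integers sum to 71 exactly when both halves of some pair {x, 71−x} with 26 ≤ x ≤ 71−x ≤ 45 are chosen — 10 such pairs.
The remaining 6 elements (those with no distinct partner in range) can never complete a 71-sum, so the worst case takes all of them and one from each pair: 6 + 10 = 16.
By pigeonhole, the 17th integer has to be the second member of some pair, so 16 + 1 = 17.

17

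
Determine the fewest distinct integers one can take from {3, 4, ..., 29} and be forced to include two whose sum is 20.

Two chosen integers sum to 20 exactly when both halves of some pair {x, 20−x} with 3 ≤ x ≤ 20−x ≤ 17 are chosen — 7 such pairs.
The remaining 13 elements (those with no distinct partner in range) can never complete a 20-sum, so the worst case takes all of them and one from each pair: 13 + 7 = 20.
Pigeonhole: the 21st integer has to be the second member of some pair, so 20 + 1 = 21.

21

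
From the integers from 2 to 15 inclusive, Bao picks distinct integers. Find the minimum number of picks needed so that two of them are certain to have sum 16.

9

Group the elements by complementary pair {x, 16−x}: {2,14}, {3,13}, {4,12}, …, giving 6 two-element pairs, the single value 8 (it cannot pair with itself since the integers are distinct), and 1 integer whose partner 16−x falls outside [2,15].
Treating each of those 8 groups as a pigeonhole, one can pick one integer per group — 8 integers — with no two summing to 16.
The 9th integer lands in an occupied pair, forcing a sum of 16.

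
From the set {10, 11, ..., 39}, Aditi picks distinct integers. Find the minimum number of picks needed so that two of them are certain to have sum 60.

22

A set avoiding the sum 60 can contain at most one of each pair {x, 60−x}, plus the 12 elements whose complement lies outside the range or equal to its own complement.
The integers 10, …, 30 (21 of them) are such a set: any two sum to at least 10+11 = 21 and at most 29+30 = 59 < 60.
By pigeonhole, any 22nd integer completes one of the 9 pairs, so 22 choices force a sum of 60.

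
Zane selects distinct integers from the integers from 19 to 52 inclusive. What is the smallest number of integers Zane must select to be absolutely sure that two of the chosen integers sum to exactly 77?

A set avoiding the sum 77 can contain at most one of each pair {x, 77−x}, plus the 6 elements whose complement lies outside the range.
The integers 19, …, 38 (20 of them) are such a set: any two sum to at least 19+20 = 39 and at most 37+38 = 75 < 77.
By the pigeonhole principle, any 21st integer completes one of the 14 pairs, so 21 choices force a sum of 77.

21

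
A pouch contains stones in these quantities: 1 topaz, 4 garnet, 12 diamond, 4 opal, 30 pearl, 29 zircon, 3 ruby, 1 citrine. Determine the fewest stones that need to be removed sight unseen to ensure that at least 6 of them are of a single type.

29

By the pigeonhole principle, the 8 types are the holes; the stones drawn are the pigeons.
To avoid 6 of any one type, the worst case takes at most 5 of each type, or every stone of a type that has fewer than 5.
That gives 1 + 4 + 5 + 4 + 5 + 5 + 3 + 1 = 28 stones with no type reaching 6.
The next stone forces some type to 6, so 28 + 1 = 29.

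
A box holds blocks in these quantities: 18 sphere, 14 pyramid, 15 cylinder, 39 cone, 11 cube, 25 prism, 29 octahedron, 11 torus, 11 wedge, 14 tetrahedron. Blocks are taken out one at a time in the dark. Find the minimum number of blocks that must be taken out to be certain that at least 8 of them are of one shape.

71

An adversary could hand out at most 7 blocks per shape: 7 + 7 + 7 + 7 + 7 + 7 + 7 + 7 + 7 + 7 = 70 blocks and still no shape has 8.
One more block lands in a shape already at 7, so 71 draws are enough and 70 are not.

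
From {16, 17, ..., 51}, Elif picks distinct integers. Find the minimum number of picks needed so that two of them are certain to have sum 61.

Two chosen integers sum to 61 exactly when both halves of some pair {x, 61−x} with 16 ≤ x ≤ 61−x ≤ 45 are chosen — 15 such pairs.
The remaining 6 elements (those with no distinct partner in range) can never complete a 61-sum, so the worst case takes all of them and one from each pair: 6 + 15 = 21.
Pigeonhole: the 22nd integer has to be the second member of some pair, so 21 + 1 = 22.

22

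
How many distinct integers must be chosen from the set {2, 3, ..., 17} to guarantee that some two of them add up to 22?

11

A set avoiding the sum 22 can contain at most one of each pair {x, 22−x}, plus the 4 elements whose complement lies outside the range or equal to its own complement.
The integers 2, …, 11 (10 of them) are such a set: any two sum to at least 2+3 = 5 and at most 10+11 = 21 < 22.
Pigeonhole: any 11th integer completes one of the 6 pairs, so 11 choices force a sum of 22.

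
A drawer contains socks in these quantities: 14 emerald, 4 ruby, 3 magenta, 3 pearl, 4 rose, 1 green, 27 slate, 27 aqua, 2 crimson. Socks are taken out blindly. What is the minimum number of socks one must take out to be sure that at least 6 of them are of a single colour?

An adversary could hand out at most 5 socks per colour (6 colours run out sooner): 5 + 4 + 3 + 3 + 4 + 1 + 5 + 5 + 2 = 32 socks and still no colour has 6.
Pigeonhole: one more sock lands in a colour already at 5, so 33 draws are enough and 32 are not.

33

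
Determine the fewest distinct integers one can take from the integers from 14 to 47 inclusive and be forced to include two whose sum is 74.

A set avoiding the sum 74 can contain at most one of each pair {x, 74−x}, plus the 14 elements whose complement lies outside the range or equal to its own complement.
The integers 14, …, 37 (24 of them) are such a set: any two sum to at least 14+15 = 29 and at most 36+37 = 73 < 74.
Any 25th integer completes one of the 10 pairs, so 25 choices force a sum of 74.

25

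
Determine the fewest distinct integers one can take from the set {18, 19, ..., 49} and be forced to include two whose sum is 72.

Two chosen integers sum to 72 exactly when both halves of some pair {x, 72−x} with 23 ≤ x ≤ 72−x ≤ 49 are chosen — 13 such pairs.
The remaining 6 elements (those with no distinct partner in range) can never complete a 72-sum, so the worst case takes all of them and one from each pair: 6 + 13 = 19.
By pigeonhole, the 20th integer has to be the second member of some pair, so 19 + 1 = 20.

20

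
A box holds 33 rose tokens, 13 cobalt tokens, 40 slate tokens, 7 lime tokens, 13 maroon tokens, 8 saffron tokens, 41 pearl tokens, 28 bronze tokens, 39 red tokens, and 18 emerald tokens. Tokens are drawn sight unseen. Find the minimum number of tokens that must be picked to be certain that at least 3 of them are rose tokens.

In the worst case for collecting rose tokens, every non-rose token comes out first.
There are 13 + 40 + 7 + 13 + 8 + 41 + 28 + 39 + 18 = 207 non-rose tokens altogether.
After those, each further token must be rose, so 207 + 3 = 210 draws guarantee 3 rose tokens.

210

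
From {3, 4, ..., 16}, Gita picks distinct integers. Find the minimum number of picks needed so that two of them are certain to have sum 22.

10

A set avoiding the sum 22 can contain at most one of each pair {x, 22−x}, plus the 4 elements whose complement lies outside the range or equal to its own complement.
The integers 3, …, 11 (9 of them) are such a set: any two sum to at least 3+4 = 7 and at most 10+11 = 21 < 22.
Any 10th integer completes one of the 5 pairs, so 10 choices force a sum of 22.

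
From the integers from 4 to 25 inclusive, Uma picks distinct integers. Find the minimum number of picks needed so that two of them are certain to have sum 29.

Two chosen integers sum to 29 exactly when both halves of some pair {x, 29−x} with 4 ≤ x ≤ 29−x ≤ 25 are chosen — 11 such pairs.
Every element belongs to one of those pairs, so the worst case picks one from each: 11 integers.
By the pigeonhole principle, the 12th integer has to be the second member of some pair, so 11 + 1 = 12.

12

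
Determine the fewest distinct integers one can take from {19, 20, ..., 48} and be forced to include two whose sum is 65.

17

A set avoiding the sum 65 can contain at most one of each pair {x, 65−x}, plus the 2 elements whose complement lies outside the range.
The integers 33, …, 48 (16 of them) are such a set: any two sum to at least 33+34 = 67 > 65.
Any 17th integer completes one of the 14 pairs, so 17 choices force a sum of 65.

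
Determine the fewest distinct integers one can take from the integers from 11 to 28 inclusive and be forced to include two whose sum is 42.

Group the elements by complementary pair {x, 42−x}: {14,28}, {15,27}, {16,26}, …, giving 7 two-element pairs; the single value 21 (it cannot pair with itself since the integers are distinct); and 3 integers whose partner 42−x falls outside [11,28].
Treating each of those 11 groups as a pigeonhole, one can pick one integer per group — 11 integers — with no two summing to 42.
The 12th integer lands in an occupied pair, forcing a sum of 42.

12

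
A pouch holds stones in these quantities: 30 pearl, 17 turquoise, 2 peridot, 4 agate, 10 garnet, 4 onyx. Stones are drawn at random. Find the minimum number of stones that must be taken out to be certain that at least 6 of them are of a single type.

Put each drawn stone into a box by type. The largest draw with every box below 6 takes min(count, 5) from each type; types with fewer than 5 contribute all they have.
Σ min(cᵢ, 5) = 5 + 5 + 2 + 4 + 5 + 4 = 25.
Draw number 25 + 1 = 26 must push one box to 6.

26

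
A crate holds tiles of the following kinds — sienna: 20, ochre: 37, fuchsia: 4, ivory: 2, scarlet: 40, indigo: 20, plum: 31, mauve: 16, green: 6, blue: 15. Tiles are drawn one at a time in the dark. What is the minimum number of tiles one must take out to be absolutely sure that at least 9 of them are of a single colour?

An adversary could hand out at most 8 tiles per colour (fuchsia, ivory, green run out sooner): 8 + 8 + 4 + 2 + 8 + 8 + 8 + 8 + 6 + 8 = 68 tiles and still no colour has 9.
By pigeonhole, one more tile lands in a colour already at 8, so 69 draws are enough and 68 are not.

69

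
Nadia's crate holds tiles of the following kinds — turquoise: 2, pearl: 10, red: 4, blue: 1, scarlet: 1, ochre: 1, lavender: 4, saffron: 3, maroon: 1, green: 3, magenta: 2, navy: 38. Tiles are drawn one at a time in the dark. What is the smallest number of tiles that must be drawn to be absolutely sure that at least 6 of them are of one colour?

The 12 colours are the holes; the tiles drawn are the pigeons.
To avoid 6 of any one colour, the worst case takes at most 5 of each colour, or every tile of a colour that has fewer than 5.
That gives 2 + 5 + 4 + 1 + 1 + 1 + 4 + 3 + 1 + 3 + 2 + 5 = 32 tiles with no colour reaching 6.
The next tile forces some colour to 6, so 32 + 1 = 33.

33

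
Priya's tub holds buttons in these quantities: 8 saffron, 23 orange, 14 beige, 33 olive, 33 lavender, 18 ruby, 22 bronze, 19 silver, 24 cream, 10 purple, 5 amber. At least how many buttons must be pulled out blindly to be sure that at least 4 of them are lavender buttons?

In the worst case for collecting lavender buttons, every non-lavender button comes out first.
There are 8 + 23 + 14 + 33 + 18 + 22 + 19 + 24 + 10 + 5 = 176 non-lavender buttons altogether.
After those, each further button must be lavender, so 176 + 4 = 180 draws guarantee 4 lavender buttons.

180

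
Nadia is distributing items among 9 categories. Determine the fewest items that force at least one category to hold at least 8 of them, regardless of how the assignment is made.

64

With 63 items one could put exactly 7 in each of the 9 categories, and no category would reach 8.
One more item must land in a category that already has 7, giving it 8.
So 9 × 7 + 1 = 64 items are required.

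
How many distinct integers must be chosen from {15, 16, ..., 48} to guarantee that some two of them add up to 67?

20

Two chosen integers sum to 67 exactly when both halves of some pair {x, 67−x} with 19 ≤ x ≤ 67−x ≤ 48 are chosen — 15 such pairs.
The remaining 4 elements (those with no distinct partner in range) can never complete a 67-sum, so the worst case takes all of them and one from each pair: 4 + 15 = 19.
By pigeonhole, the 20th integer has to be the second member of some pair, so 19 + 1 = 20.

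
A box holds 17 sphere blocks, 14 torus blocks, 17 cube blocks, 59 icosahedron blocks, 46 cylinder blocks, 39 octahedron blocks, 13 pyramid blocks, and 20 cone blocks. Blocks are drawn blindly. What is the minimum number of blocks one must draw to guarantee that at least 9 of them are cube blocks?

217

In the worst case for collecting cube blocks, every non-cube block comes out first.
There are 17 + 14 + 59 + 46 + 39 + 13 + 20 = 208 non-cube blocks altogether.
After those, each further block must be cube, so 208 + 9 = 217 draws guarantee 9 cube blocks.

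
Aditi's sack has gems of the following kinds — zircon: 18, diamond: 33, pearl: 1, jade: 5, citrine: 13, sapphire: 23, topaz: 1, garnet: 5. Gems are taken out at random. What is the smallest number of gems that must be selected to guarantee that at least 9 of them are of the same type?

By pigeonhole, the 8 types are the holes; the gems drawn are the pigeons.
To avoid 9 of any one type, the worst case takes at most 8 of each type, or every gem of a type that has fewer than 8.
That gives 8 + 8 + 1 + 5 + 8 + 8 + 1 + 5 = 44 gems with no type reaching 9.
The next gem forces some type to 9, so 44 + 1 = 45.

45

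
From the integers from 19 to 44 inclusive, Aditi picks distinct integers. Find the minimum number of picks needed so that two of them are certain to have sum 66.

A set avoiding the sum 66 can contain at most one of each pair {x, 66−x}, plus the 4 elements whose complement lies outside the range or equal to its own complement.
The integers 19, …, 33 (15 of them) are such a set: any two sum to at least 19+20 = 39 and at most 32+33 = 65 < 66.
Any 16th integer completes one of the 11 pairs, so 16 choices force a sum of 66.

16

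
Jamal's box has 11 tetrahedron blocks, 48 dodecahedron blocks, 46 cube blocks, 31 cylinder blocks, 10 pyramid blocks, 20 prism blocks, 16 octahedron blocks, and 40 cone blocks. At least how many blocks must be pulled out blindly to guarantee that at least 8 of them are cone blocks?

In the worst case for collecting cone blocks, every non-cone block comes out first.
There are 11 + 48 + 46 + 31 + 10 + 20 + 16 = 182 non-cone blocks altogether.
After those, each further block must be cone, so 182 + 8 = 190 draws guarantee 8 cone blocks.

190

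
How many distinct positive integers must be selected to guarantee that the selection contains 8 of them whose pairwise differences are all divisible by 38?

Integers whose pairwise differences are multiples of 38 are exactly those sharing a remainder mod 38. By the pigeonhole principle, the 38 residue classes mod 38 are the pigeonholes.
With 266 integers one could put 7 in each residue class and have no class reach 8.
The 267th integer pushes some class to 8, so 38·7 + 1 = 267.

267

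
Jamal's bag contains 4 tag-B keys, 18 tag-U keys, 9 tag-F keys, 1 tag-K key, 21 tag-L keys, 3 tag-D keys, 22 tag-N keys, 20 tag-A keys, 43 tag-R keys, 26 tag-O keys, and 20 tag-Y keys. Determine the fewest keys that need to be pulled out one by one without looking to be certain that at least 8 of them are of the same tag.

Pigeonhole: the 11 tags are the holes; the keys drawn are the pigeons.
To avoid 8 of any one tag, the worst case takes at most 7 of each tag, or every key of a tag that has fewer than 7.
That gives 4 + 7 + 7 + 1 + 7 + 3 + 7 + 7 + 7 + 7 + 7 = 64 keys with no tag reaching 8.
The next key forces some tag to 8, so 64 + 1 = 65.

65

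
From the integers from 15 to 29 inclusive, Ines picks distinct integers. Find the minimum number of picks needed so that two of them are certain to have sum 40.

A set avoiding the sum 40 can contain at most one of each pair {x, 40−x}, plus the 5 elements whose complement lies outside the range or equal to its own complement.
The integers 20, …, 29 (10 of them) are such a set: any two sum to at least 20+21 = 41 > 40.
Any 11th integer completes one of the 5 pairs, so 11 choices force a sum of 40.

11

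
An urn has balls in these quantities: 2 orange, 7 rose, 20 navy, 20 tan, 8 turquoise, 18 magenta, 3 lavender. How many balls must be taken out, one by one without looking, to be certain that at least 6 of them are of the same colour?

31

An adversary could hand out at most 5 balls per colour (orange, lavender run out sooner): 2 + 5 + 5 + 5 + 5 + 5 + 3 = 30 balls and still no colour has 6.
One more ball lands in a colour already at 5, so 31 draws are enough and 30 are not.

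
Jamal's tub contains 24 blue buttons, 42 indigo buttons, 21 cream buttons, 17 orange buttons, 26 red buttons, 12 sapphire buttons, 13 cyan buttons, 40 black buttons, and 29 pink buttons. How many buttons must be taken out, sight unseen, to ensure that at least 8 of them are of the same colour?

64

An adversary could hand out at most 7 buttons per colour: 7 + 7 + 7 + 7 + 7 + 7 + 7 + 7 + 7 = 63 buttons and still no colour has 8.
One more button lands in a colour already at 7, so 64 draws are enough and 63 are not.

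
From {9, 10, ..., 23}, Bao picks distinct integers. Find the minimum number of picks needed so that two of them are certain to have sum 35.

A set avoiding the sum 35 can contain at most one of each pair {x, 35−x}, plus the 3 elements whose complement lies outside the range.
The integers 9, …, 17 (9 of them) are such a set: any two sum to at least 9+10 = 19 and at most 16+17 = 33 < 35.
By pigeonhole, any 10th integer completes one of the 6 pairs, so 10 choices force a sum of 35.

10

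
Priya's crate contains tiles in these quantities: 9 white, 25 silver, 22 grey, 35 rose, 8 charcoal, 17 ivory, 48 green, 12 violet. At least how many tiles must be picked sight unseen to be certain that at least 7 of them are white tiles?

174

In the worst case for collecting white tiles, every non-white tile comes out first.
There are 25 + 22 + 35 + 8 + 17 + 48 + 12 = 167 non-white tiles altogether.
After those, each further tile must be white, so 167 + 7 = 174 draws guarantee 7 white tiles.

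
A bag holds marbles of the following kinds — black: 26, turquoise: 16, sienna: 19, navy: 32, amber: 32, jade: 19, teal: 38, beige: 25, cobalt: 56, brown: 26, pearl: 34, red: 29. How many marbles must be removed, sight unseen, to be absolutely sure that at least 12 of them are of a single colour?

133

Put each drawn marble into a box by colour. The largest draw with every box below 12 takes min(count, 11) from each colour.
Σ min(cᵢ, 11) = 11 + 11 + 11 + 11 + 11 + 11 + 11 + 11 + 11 + 11 + 11 + 11 = 132.
Draw number 132 + 1 = 133 must push one box to 12.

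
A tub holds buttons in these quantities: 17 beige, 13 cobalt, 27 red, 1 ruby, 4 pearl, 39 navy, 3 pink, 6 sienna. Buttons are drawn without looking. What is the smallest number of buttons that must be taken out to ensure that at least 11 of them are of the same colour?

55

By pigeonhole, the 8 colours are the holes; the buttons drawn are the pigeons.
To avoid 11 of any one colour, the worst case takes at most 10 of each colour, or every button of a colour that has fewer than 10.
That gives 10 + 10 + 10 + 1 + 4 + 10 + 3 + 6 = 54 buttons with no colour reaching 11.
The next button forces some colour to 11, so 54 + 1 = 55.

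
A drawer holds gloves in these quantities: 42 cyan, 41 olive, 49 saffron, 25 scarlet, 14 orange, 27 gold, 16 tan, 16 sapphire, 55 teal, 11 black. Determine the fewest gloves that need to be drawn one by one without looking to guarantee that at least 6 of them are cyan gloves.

260

In the worst case for collecting cyan gloves, every non-cyan glove comes out first.
There are 41 + 49 + 25 + 14 + 27 + 16 + 16 + 55 + 11 = 254 non-cyan gloves altogether.
After those, each further glove must be cyan, so 254 + 6 = 260 draws guarantee 6 cyan gloves.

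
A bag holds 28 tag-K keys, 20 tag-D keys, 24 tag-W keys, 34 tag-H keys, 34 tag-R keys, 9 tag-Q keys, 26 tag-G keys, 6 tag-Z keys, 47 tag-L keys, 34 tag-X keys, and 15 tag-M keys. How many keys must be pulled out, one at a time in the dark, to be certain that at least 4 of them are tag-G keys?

255

In the worst case for collecting tag-G keys, every non-tag-G key comes out first.
There are 28 + 20 + 24 + 34 + 34 + 9 + 6 + 47 + 34 + 15 = 251 non-tag-G keys altogether.
After those, each further key must be tag-G, so 251 + 4 = 255 draws guarantee 4 tag-G keys.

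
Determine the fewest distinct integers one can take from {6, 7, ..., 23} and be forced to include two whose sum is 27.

Two chosen integers sum to 27 exactly when both halves of some pair {x, 27−x} with 6 ≤ x ≤ 27−x ≤ 21 are chosen — 8 such pairs.
The remaining 2 elements (those with no distinct partner in range) can never complete a 27-sum, so the worst case takes all of them and one from each pair: 2 + 8 = 10.
Pigeonhole: the 11th integer has to be the second member of some pair, so 10 + 1 = 11.

11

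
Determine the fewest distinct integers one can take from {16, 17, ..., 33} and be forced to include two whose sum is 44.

A set avoiding the sum 44 can contain at most one of each pair {x, 44−x}, plus the 6 elements whose complement lies outside the range or equal to its own complement.
The integers 22, …, 33 (12 of them) are such a set: any two sum to at least 22+23 = 45 > 44.
Any 13th integer completes one of the 6 pairs, so 13 choices force a sum of 44.

13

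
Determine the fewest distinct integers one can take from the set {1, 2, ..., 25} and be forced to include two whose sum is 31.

16

Two chosen integers sum to 31 exactly when both halves of some pair {x, 31−x} with 6 ≤ x ≤ 31−x ≤ 25 are chosen — 10 such pairs.
The remaining 5 elements (those with no distinct partner in range) can never complete a 31-sum, so the worst case takes all of them and one from each pair: 5 + 10 = 15.
By pigeonhole, the 16th integer has to be the second member of some pair, so 15 + 1 = 16.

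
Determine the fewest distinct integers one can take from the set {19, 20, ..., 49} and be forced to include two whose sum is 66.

18

A set avoiding the sum 66 can contain at most one of each pair {x, 66−x}, plus the 3 elements whose complement lies outside the range or equal to its own complement.
The integers 33, …, 49 (17 of them) are such a set: any two sum to at least 33+34 = 67 > 66.
Any 18th integer completes one of the 14 pairs, so 18 choices force a sum of 66.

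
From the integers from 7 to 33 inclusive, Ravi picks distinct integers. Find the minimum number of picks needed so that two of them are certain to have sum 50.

20

Group the elements by complementary pair {x, 50−x}: {17,33}, {18,32}, {19,31}, …, giving 8 two-element pairs, the single value 25 (it cannot pair with itself since the integers are distinct), and 10 integers whose partner 50−x falls outside [7,33].
By pigeonhole, treating each of those 19 groups as a pigeonhole, one can pick one integer per group — 19 integers — with no two summing to 50.
The 20th integer lands in an occupied pair, forcing a sum of 50.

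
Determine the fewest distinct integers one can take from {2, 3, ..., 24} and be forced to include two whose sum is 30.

Two chosen integers sum to 30 exactly when both halves of some pair {x, 30−x} with 6 ≤ x ≤ 30−x ≤ 24 are chosen — 9 such pairs.
The remaining 5 elements (those with no distinct partner in range) can never complete a 30-sum, so the worst case takes all of them and one from each pair: 5 + 9 = 14.
By the pigeonhole principle, the 15th integer has to be the second member of some pair, so 14 + 1 = 15.

15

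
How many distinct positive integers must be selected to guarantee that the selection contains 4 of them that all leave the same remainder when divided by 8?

25

Pigeonhole: the 8 residue classes mod 8 are the pigeonholes.
With 24 integers one could put 3 in each residue class and have no class reach 4.
The 25th integer pushes some class to 4, so 8·3 + 1 = 25.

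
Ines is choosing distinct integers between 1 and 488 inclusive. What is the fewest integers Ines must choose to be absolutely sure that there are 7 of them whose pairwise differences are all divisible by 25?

Integers whose pairwise differences are multiples of 25 are exactly those sharing a remainder mod 25. Pigeonhole: the 25 residue classes mod 25 are the pigeonholes.
With 150 integers one could put 6 in each residue class and have no class reach 7.
The 151st integer pushes some class to 7, so 25·6 + 1 = 151.

151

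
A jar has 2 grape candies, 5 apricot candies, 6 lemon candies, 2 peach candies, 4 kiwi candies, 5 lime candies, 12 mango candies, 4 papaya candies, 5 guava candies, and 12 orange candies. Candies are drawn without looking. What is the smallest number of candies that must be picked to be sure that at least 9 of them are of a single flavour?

50

The 10 flavours are the holes; the candies drawn are the pigeons.
To avoid 9 of any one flavour, the worst case takes at most 8 of each flavour, or every candy of a flavour that has fewer than 8.
That gives 2 + 5 + 6 + 2 + 4 + 5 + 8 + 4 + 5 + 8 = 49 candies with no flavour reaching 9.
The next candy forces some flavour to 9, so 49 + 1 = 50.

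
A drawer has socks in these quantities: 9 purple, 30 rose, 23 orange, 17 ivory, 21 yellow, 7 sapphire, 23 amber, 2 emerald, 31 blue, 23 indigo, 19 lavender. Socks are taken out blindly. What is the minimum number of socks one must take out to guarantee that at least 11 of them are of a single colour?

An adversary could hand out at most 10 socks per colour (purple, sapphire, emerald run out sooner): 9 + 10 + 10 + 10 + 10 + 7 + 10 + 2 + 10 + 10 + 10 = 98 socks and still no colour has 11.
One more sock lands in a colour already at 10, so 99 draws are enough and 98 are not.

99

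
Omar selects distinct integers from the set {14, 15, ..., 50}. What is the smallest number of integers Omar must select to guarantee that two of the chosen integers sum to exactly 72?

24

Two chosen integers sum to 72 exactly when both halves of some pair {x, 72−x} with 22 ≤ x ≤ 72−x ≤ 50 are chosen — 14 such pairs.
The remaining 9 elements (those with no distinct partner in range) can never complete a 72-sum, so the worst case takes all of them and one from each pair: 9 + 14 = 23.
The 24th integer has to be the second member of some pair, so 23 + 1 = 24.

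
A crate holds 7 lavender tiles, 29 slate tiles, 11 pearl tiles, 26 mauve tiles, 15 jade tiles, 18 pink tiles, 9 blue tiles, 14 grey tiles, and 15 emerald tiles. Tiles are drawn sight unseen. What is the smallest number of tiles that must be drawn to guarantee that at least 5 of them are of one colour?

37

The 9 colours are the holes; the tiles drawn are the pigeons.
To avoid 5 of any one colour, the worst case takes at most 4 of each colour.
That gives 4 + 4 + 4 + 4 + 4 + 4 + 4 + 4 + 4 = 36 tiles with no colour reaching 5.
The next tile forces some colour to 5, so 36 + 1 = 37.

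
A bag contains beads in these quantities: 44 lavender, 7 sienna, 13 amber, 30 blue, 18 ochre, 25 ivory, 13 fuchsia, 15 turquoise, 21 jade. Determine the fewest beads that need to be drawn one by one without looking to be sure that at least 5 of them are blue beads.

161

In the worst case for collecting blue beads, every non-blue bead comes out first.
There are 44 + 7 + 13 + 18 + 25 + 13 + 15 + 21 = 156 non-blue beads altogether.
After those, each further bead must be blue, so 156 + 5 = 161 draws guarantee 5 blue beads.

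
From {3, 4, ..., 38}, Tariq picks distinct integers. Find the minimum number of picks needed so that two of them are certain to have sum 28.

26

A set avoiding the sum 28 can contain at most one of each pair {x, 28−x}, plus the 14 elements whose complement lies outside the range or equal to its own complement.
The integers 14, …, 38 (25 of them) are such a set: any two sum to at least 14+15 = 29 > 28.
Any 26th integer completes one of the 11 pairs, so 26 choices force a sum of 28.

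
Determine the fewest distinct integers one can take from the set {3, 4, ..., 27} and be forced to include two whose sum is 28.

15

Group the elements by complementary pair {x, 28−x}: {3,25}, {4,24}, {5,23}, …, giving 11 two-element pairs, the single value 14 (it cannot pair with itself since the integers are distinct), and 2 integers whose partner 28−x falls outside [3,27].
Treating each of those 14 groups as a pigeonhole, one can pick one integer per group — 14 integers — with no two summing to 28.
The 15th integer lands in an occupied pair, forcing a sum of 28.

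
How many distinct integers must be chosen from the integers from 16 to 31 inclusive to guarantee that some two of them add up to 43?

11

Group the elements by complementary pair {x, 43−x}: {16,27}, {17,26}, {18,25}, …, giving 6 two-element pairs and 4 integers whose partner 43−x falls outside [16,31].
By pigeonhole, treating each of those 10 groups as a pigeonhole, one can pick one integer per group — 10 integers — with no two summing to 43.
The 11th integer lands in an occupied pair, forcing a sum of 43.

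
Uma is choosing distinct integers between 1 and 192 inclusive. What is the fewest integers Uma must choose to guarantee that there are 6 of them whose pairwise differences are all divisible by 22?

111

Integers whose pairwise differences are multiples of 22 are exactly those sharing a remainder mod 22. The 22 residue classes mod 22 are the pigeonholes.
With 110 integers one could put 5 in each residue class and have no class reach 6.
The 111th integer pushes some class to 6, so 22·5 + 1 = 111.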